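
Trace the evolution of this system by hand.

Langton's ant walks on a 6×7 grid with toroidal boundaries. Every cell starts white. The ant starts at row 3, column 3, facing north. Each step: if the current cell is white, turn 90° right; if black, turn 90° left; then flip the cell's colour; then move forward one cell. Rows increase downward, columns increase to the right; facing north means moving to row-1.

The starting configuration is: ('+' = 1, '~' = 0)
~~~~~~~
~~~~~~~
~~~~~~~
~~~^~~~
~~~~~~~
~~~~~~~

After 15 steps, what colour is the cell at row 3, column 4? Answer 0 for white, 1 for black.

1

k=0  ~~~~~~~
~~~~~~~
~~~~~~~
~~~^~~~
~~~~~~~
~~~~~~~
k=1  ~~~~~~~
~~~~~~~
~~~~~~~
~~~+>~~
~~~~~~~
~~~~~~~
k=2  ~~~~~~~
~~~~~~~
~~~~~~~
~~~++~~
~~~~v~~
~~~~~~~
k=3  ~~~~~~~
~~~~~~~
~~~~~~~
~~~++~~
~~~<+~~
~~~~~~~
k=4  ~~~~~~~
~~~~~~~
~~~~~~~
~~~^+~~
~~~++~~
~~~~~~~
k=5  ~~~~~~~
~~~~~~~
~~~~~~~
~~<~+~~
~~~++~~
~~~~~~~
k=6  ~~~~~~~
~~~~~~~
~~^~~~~
~~+~+~~
~~~++~~
~~~~~~~
k=7  ~~~~~~~
~~~~~~~
~~+>~~~
~~+~+~~
~~~++~~
~~~~~~~
k=8  ~~~~~~~
~~~~~~~
~~++~~~
~~+v+~~
~~~++~~
~~~~~~~
k=9  ~~~~~~~
~~~~~~~
~~++~~~
~~<++~~
~~~++~~
~~~~~~~
k=10  ~~~~~~~
~~~~~~~
~~++~~~
~~~++~~
~~v++~~
~~~~~~~
k=11  ~~~~~~~
~~~~~~~
~~++~~~
~~~++~~
~<+++~~
~~~~~~~
k=12  ~~~~~~~
~~~~~~~
~~++~~~
~^~++~~
~++++~~
~~~~~~~
k=13  ~~~~~~~
~~~~~~~
~~++~~~
~+>++~~
~++++~~
~~~~~~~
k=14  ~~~~~~~
~~~~~~~
~~++~~~
~++++~~
~+v++~~
~~~~~~~
k=15  ~~~~~~~
~~~~~~~
~~++~~~
~++++~~
~+~>+~~
~~~~~~~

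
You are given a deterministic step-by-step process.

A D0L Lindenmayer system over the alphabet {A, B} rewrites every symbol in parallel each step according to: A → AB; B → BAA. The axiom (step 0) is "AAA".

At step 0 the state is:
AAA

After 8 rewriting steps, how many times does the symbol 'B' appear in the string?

gen 0: AAA
gen 1: ABABAB
gen 2: ABBAAABBAAABBAA
gen 3: ABBAABAAABABABBAABAAABABABBAABAAABAB
gen 4: ABBAABAAABABBAAABABABBAAABBAAABBAABAAABABBAAABABABBAAABBAAABBAABAAABABBAAABABABBAAABBAA
gen 5: ABBAABAAABABBAAABABABBAAABBAABAAABABABBAAABBAAABBAABAAABAB…BAAABABABBAAABBAABAAABABABBAAABBAAABBAABAAABABABBAABAAABAB  (len 210)
gen 6: ABBAABAAABABBAAABABABBAAABBAABAAABABABBAAABBAAABBAABAAABAB…ABBAABAAABABBAAABABABBAAABBAAABBAABAAABABBAAABABABBAAABBAA  (len 507)
gen 7: ABBAABAAABABBAAABABABBAAABBAABAAABABABBAAABBAAABBAABAAABAB…BAAABABABBAAABBAABAAABABABBAAABBAAABBAABAAABABABBAABAAABAB  (len 1224)
gen 8: ABBAABAAABABBAAABABABBAAABBAABAAABABABBAAABBAAABBAABAAABAB…ABBAABAAABABBAAABABABBAAABBAAABBAABAAABABBAAABABABBAAABBAA  (len 2955)

1224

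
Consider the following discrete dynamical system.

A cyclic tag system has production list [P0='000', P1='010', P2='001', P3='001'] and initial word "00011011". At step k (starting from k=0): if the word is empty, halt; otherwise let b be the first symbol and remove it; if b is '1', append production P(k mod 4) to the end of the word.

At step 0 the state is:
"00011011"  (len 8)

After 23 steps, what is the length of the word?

9

gen 0: "00011011"  (len 8)
gen 1: "0011011"  (len 7)
gen 2: "011011"  (len 6)
gen 3: "11011"  (len 5)
gen 4: "1011001"  (len 7)
gen 5: "011001000"  (len 9)
gen 6: "11001000"  (len 8)
gen 7: "1001000001"  (len 10)
gen 8: "001000001001"  (len 12)
gen 9: "01000001001"  (len 11)
gen 10: "1000001001"  (len 10)
gen 11: "000001001001"  (len 12)
gen 12: "00001001001"  (len 11)
gen 13: "0001001001"  (len 10)
gen 14: "001001001"  (len 9)
gen 15: "01001001"  (len 8)
gen 16: "1001001"  (len 7)
gen 17: "001001000"  (len 9)
gen 18: "01001000"  (len 8)
gen 19: "1001000"  (len 7)
gen 20: "001000001"  (len 9)
gen 21: "01000001"  (len 8)
gen 22: "1000001"  (len 7)
gen 23: "000001001"  (len 9)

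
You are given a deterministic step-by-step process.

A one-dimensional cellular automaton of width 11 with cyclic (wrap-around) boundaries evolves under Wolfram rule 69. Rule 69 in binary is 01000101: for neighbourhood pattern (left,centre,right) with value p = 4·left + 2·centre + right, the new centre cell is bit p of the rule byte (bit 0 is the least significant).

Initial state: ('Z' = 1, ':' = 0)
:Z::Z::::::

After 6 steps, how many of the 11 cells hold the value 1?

step 0: :Z::Z::::::
step 1: :Z::Z:ZZZZZ
step 2: :Z::Z:::::Z
step 3: :Z::Z:ZZZ:Z
step 4: :Z::Z:::Z:Z
step 5: :Z::Z:Z:Z:Z
step 6: :Z::Z:Z:Z:Z

5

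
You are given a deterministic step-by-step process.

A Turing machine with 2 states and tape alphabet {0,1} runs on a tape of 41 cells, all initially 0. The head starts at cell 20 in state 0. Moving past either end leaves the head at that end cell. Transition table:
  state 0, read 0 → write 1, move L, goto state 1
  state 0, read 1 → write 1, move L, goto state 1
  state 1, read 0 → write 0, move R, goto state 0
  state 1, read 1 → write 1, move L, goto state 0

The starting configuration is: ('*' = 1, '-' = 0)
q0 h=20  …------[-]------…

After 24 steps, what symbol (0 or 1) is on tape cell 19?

[0] q0 h=20  …------[-]------…
[1] q1 h=19  …------[-]*-----…
[2] q0 h=20  …------[*]------…
[3] q1 h=19  …------[-]*-----…
[4] q0 h=20  …------[*]------…
[5] q1 h=19  …------[-]*-----…
[6] q0 h=20  …------[*]------…
[7] q1 h=19  …------[-]*-----…
[8] q0 h=20  …------[*]------…
[9] q1 h=19  …------[-]*-----…
[10] q0 h=20  …------[*]------…
[11] q1 h=19  …------[-]*-----…
[12] q0 h=20  …------[*]------…
[13] q1 h=19  …------[-]*-----…
[14] q0 h=20  …------[*]------…
[15] q1 h=19  …------[-]*-----…
[16] q0 h=20  …------[*]------…
[17] q1 h=19  …------[-]*-----…
[18] q0 h=20  …------[*]------…
[19] q1 h=19  …------[-]*-----…
[20] q0 h=20  …------[*]------…
[21] q1 h=19  …------[-]*-----…
[22] q0 h=20  …------[*]------…
[23] q1 h=19  …------[-]*-----…
[24] q0 h=20  …------[*]------…

0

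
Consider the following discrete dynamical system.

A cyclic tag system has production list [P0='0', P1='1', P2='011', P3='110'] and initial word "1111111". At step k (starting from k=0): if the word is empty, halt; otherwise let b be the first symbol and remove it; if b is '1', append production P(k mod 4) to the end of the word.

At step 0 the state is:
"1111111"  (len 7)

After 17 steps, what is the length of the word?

13

t=0: "1111111"  (len 7)
t=1: "1111110"  (len 7)
t=2: "1111101"  (len 7)
t=3: "111101011"  (len 9)
t=4: "11101011110"  (len 11)
t=5: "11010111100"  (len 11)
t=6: "10101111001"  (len 11)
t=7: "0101111001011"  (len 13)
t=8: "101111001011"  (len 12)
t=9: "011110010110"  (len 12)
t=10: "11110010110"  (len 11)
t=11: "1110010110011"  (len 13)
t=12: "110010110011110"  (len 15)
t=13: "100101100111100"  (len 15)
t=14: "001011001111001"  (len 15)
t=15: "01011001111001"  (len 14)
t=16: "1011001111001"  (len 13)
t=17: "0110011110010"  (len 13)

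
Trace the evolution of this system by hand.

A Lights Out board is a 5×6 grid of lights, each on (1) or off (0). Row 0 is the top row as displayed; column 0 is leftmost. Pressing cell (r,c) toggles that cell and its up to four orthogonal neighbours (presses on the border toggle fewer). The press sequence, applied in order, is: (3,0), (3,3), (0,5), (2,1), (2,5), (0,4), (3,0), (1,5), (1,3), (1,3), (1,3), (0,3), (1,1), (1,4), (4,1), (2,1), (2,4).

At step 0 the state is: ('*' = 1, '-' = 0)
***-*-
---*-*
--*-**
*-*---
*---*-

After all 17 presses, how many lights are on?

19

k=0  ***-*-
---*-*
--*-**
*-*---
*---*-
k=1  ***-*-
---*-*
*-*-**
-**---
----*-
k=2  ***-*-
---*-*
*-****
-*-**-
---**-
k=3  ***--*
---*--
*-****
-*-**-
---**-
k=4  ***--*
-*-*--
-*-***
---**-
---**-
k=5  ***--*
-*-*-*
-*-*--
---***
---**-
k=6  *****-
-*-***
-*-*--
---***
---**-
k=7  *****-
-*-***
**-*--
**-***
*--**-
k=8  ******
-*-*--
**-*-*
**-***
*--**-
k=9  ***-**
-**-*-
**---*
**-***
*--**-
k=10  ******
-*-*--
**-*-*
**-***
*--**-
k=11  ***-**
-**-*-
**---*
**-***
*--**-
k=12  **-*-*
-****-
**---*
**-***
*--**-
k=13  *--*-*
*--**-
*----*
**-***
*--**-
k=14  *--***
*----*
*---**
**-***
*--**-
k=15  *--***
*----*
*---**
*--***
-****-
k=16  *--***
**---*
-**-**
**-***
-****-
k=17  *--***
**--**
-***--
**-*-*
-****-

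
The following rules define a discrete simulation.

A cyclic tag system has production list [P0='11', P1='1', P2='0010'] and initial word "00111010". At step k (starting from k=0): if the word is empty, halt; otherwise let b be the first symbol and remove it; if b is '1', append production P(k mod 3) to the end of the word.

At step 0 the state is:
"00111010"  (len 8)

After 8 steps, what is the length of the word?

gen 0: "00111010"  (len 8)
gen 1: "0111010"  (len 7)
gen 2: "111010"  (len 6)
gen 3: "110100010"  (len 9)
gen 4: "1010001011"  (len 10)
gen 5: "0100010111"  (len 10)
gen 6: "100010111"  (len 9)
gen 7: "0001011111"  (len 10)
gen 8: "001011111"  (len 9)

9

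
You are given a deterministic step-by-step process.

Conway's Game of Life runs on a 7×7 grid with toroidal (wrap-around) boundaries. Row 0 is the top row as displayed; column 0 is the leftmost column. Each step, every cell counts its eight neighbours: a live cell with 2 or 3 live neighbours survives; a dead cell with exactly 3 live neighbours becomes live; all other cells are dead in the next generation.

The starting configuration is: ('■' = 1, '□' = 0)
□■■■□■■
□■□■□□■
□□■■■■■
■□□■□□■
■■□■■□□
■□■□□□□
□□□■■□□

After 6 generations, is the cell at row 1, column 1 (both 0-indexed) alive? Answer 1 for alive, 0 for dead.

1

k=0  □■■■□■■
□■□■□□■
□□■■■■■
■□□■□□■
■■□■■□□
■□■□□□□
□□□■■□□
k=1  □■□□□■■
□■□□□□□
□■□□□□□
□□□□□□□
□□□■■□□
■□■□□□□
■□□□■■■
k=2  □■□□■□□
□■■□□□□
□□□□□□□
□□□□□□□
□□□■□□□
■■□□□□□
□□□□■□□
k=3  □■■■□□□
□■■□□□□
□□□□□□□
□□□□□□□
□□□□□□□
□□□□□□□
■■□□□□□
k=4  □□□■□□□
□■□■□□□
□□□□□□□
□□□□□□□
□□□□□□□
□□□□□□□
■■□□□□□
k=5  ■■□□□□□
□□■□□□□
□□□□□□□
□□□□□□□
□□□□□□□
□□□□□□□
□□□□□□□
k=6  □■□□□□□
□■□□□□□
□□□□□□□
□□□□□□□
□□□□□□□
□□□□□□□
□□□□□□□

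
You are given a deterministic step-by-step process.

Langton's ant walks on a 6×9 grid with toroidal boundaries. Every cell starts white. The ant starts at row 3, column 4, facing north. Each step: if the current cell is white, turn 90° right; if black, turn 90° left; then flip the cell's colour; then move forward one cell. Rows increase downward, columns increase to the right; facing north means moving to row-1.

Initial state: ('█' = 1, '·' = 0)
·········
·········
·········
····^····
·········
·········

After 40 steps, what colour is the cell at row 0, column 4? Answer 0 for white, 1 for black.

0

[0] ·········
·········
·········
····^····
·········
·········
[1] ·········
·········
·········
····█>···
·········
·········
[2] ·········
·········
·········
····██···
·····v···
·········
[3] ·········
·········
·········
····██···
····<█···
·········
[4] ·········
·········
·········
····^█···
····██···
·········
[5] ·········
·········
·········
···<·█···
····██···
·········
[6] ·········
·········
···^·····
···█·█···
····██···
·········
[7] ·········
·········
···█>····
···█·█···
····██···
·········
[8] ·········
·········
···██····
···█v█···
····██···
·········
[9] ·········
·········
···██····
···<██···
····██···
·········
[10] ·········
·········
···██····
····██···
···v██···
·········
[11] ·········
·········
···██····
····██···
··<███···
·········
[12] ·········
·········
···██····
··^·██···
··████···
·········
[13] ·········
·········
···██····
··█>██···
··████···
·········
[14] ·········
·········
···██····
··████···
··█v██···
·········
[15] ·········
·········
···██····
··████···
··█·>█···
·········
[16] ·········
·········
···██····
··██^█···
··█··█···
·········
[17] ·········
·········
···██····
··█<·█···
··█··█···
·········
[18] ·········
·········
···██····
··█··█···
··█v·█···
·········
[19] ·········
·········
···██····
··█··█···
··<█·█···
·········
[20] ·········
·········
···██····
··█··█···
···█·█···
··v······
[21] ·········
·········
···██····
··█··█···
···█·█···
·<█······
[22] ·········
·········
···██····
··█··█···
·^·█·█···
·██······
[23] ·········
·········
···██····
··█··█···
·█>█·█···
·██······
[24] ·········
·········
···██····
··█··█···
·███·█···
·█v······
[25] ·········
·········
···██····
··█··█···
·███·█···
·█·>·····
[26] ···v·····
·········
···██····
··█··█···
·███·█···
·█·█·····
[27] ··<█·····
·········
···██····
··█··█···
·███·█···
·█·█·····
[28] ··██·····
·········
···██····
··█··█···
·███·█···
·█^█·····
[29] ··██·····
·········
···██····
··█··█···
·███·█···
·██>·····
[30] ··██·····
·········
···██····
··█··█···
·██^·█···
·██······
[31] ··██·····
·········
···██····
··█··█···
·█<··█···
·██······
[32] ··██·····
·········
···██····
··█··█···
·█···█···
·█v······
[33] ··██·····
·········
···██····
··█··█···
·█···█···
·█·>·····
[34] ··█v·····
·········
···██····
··█··█···
·█···█···
·█·█·····
[35] ··█·>····
·········
···██····
··█··█···
·█···█···
·█·█·····
[36] ··█·█····
····v····
···██····
··█··█···
·█···█···
·█·█·····
[37] ··█·█····
···<█····
···██····
··█··█···
·█···█···
·█·█·····
[38] ··█^█····
···██····
···██····
··█··█···
·█···█···
·█·█·····
[39] ··██>····
···██····
···██····
··█··█···
·█···█···
·█·█·····
[40] ··██·····
···██····
···██····
··█··█···
·█···█···
·█·█^····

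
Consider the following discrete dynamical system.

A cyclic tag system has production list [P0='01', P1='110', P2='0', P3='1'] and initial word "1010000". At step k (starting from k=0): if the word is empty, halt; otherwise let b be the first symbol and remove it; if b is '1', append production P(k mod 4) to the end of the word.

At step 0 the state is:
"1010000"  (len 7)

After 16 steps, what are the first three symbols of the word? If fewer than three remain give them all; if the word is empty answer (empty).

(empty)

t=0: "1010000"  (len 7)
t=1: "01000001"  (len 8)
t=2: "1000001"  (len 7)
t=3: "0000010"  (len 7)
t=4: "000010"  (len 6)
t=5: "00010"  (len 5)
t=6: "0010"  (len 4)
t=7: "010"  (len 3)
t=8: "10"  (len 2)
t=9: "001"  (len 3)
t=10: "01"  (len 2)
t=11: "1"  (len 1)
t=12: "1"  (len 1)
t=13: "01"  (len 2)
t=14: "1"  (len 1)
t=15: "0"  (len 1)
t=16: (halted — word empty)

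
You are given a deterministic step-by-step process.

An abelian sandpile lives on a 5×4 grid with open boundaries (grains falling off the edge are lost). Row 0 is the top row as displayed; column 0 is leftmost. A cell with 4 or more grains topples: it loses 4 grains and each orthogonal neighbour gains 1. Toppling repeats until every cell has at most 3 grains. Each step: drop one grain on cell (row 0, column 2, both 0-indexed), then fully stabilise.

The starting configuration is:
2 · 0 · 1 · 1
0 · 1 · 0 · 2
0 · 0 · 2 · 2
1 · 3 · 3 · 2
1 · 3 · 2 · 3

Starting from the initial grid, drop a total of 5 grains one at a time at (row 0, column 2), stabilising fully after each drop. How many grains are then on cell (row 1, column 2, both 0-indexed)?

1

t=0: 2 · 0 · 1 · 1
0 · 1 · 0 · 2
0 · 0 · 2 · 2
1 · 3 · 3 · 2
1 · 3 · 2 · 3
t=1: 2 · 0 · 2 · 1
0 · 1 · 0 · 2
0 · 0 · 2 · 2
1 · 3 · 3 · 2
1 · 3 · 2 · 3
t=2: 2 · 0 · 3 · 1
0 · 1 · 0 · 2
0 · 0 · 2 · 2
1 · 3 · 3 · 2
1 · 3 · 2 · 3
t=3: 2 · 1 · 0 · 2
0 · 1 · 1 · 2
0 · 0 · 2 · 2
1 · 3 · 3 · 2
1 · 3 · 2 · 3
t=4: 2 · 1 · 1 · 2
0 · 1 · 1 · 2
0 · 0 · 2 · 2
1 · 3 · 3 · 2
1 · 3 · 2 · 3
t=5: 2 · 1 · 2 · 2
0 · 1 · 1 · 2
0 · 0 · 2 · 2
1 · 3 · 3 · 2
1 · 3 · 2 · 3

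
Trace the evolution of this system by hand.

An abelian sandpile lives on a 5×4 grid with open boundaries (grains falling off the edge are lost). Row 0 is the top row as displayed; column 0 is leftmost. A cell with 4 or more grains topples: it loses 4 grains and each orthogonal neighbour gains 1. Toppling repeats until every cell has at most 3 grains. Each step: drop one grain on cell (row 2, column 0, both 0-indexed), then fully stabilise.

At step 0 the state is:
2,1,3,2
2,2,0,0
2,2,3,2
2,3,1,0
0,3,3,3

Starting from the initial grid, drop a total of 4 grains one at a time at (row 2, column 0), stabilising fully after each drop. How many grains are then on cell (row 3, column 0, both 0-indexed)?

[0] 2,1,3,2
2,2,0,0
2,2,3,2
2,3,1,0
0,3,3,3
[1] 2,1,3,2
2,2,0,0
3,2,3,2
2,3,1,0
0,3,3,3
[2] 2,1,3,2
3,2,0,0
0,3,3,2
3,3,1,0
0,3,3,3
[3] 2,1,3,2
3,2,0,0
1,3,3,2
3,3,1,0
0,3,3,3
[4] 2,1,3,2
3,2,0,0
2,3,3,2
3,3,1,0
0,3,3,3

3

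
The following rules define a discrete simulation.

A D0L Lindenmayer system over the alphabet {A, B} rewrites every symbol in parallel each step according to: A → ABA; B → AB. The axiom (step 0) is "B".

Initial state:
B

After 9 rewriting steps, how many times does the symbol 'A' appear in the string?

2584

t=0: B
t=1: AB
t=2: ABAAB
t=3: ABAABABAABAAB
t=4: ABAABABAABAABABAABABAABAABABAABAAB
t=5: ABAABABAABAABABAABABAABAABABAABAABABAABABAABAABABAABABAABAABABAABAABABAABABAABAABABAABAAB
t=6: ABAABABAABAABABAABABAABAABABAABAABABAABABAABAABABAABABAABA…AABABAABABAABAABABAABABAABAABABAABAABABAABABAABAABABAABAAB  (len 233)
t=7: ABAABABAABAABABAABABAABAABABAABAABABAABABAABAABABAABABAABA…AABABAABABAABAABABAABABAABAABABAABAABABAABABAABAABABAABAAB  (len 610)
t=8: ABAABABAABAABABAABABAABAABABAABAABABAABABAABAABABAABABAABA…AABABAABABAABAABABAABABAABAABABAABAABABAABABAABAABABAABAAB  (len 1597)
t=9: ABAABABAABAABABAABABAABAABABAABAABABAABABAABAABABAABABAABA…AABABAABABAABAABABAABABAABAABABAABAABABAABABAABAABABAABAAB  (len 4181)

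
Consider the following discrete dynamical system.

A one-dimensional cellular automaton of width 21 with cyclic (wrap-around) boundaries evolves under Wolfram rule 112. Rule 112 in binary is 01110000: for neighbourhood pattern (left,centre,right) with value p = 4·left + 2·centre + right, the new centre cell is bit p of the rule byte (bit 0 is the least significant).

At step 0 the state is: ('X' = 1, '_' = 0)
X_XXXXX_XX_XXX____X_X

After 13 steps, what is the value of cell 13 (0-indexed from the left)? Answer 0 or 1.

step 0: X_XXXXX_XX_XXX____X_X
step 1: XX____XX_XX__XX____X_
step 2: _XX____XX_XX__XX____X
step 3: X_XX____XX_XX__XX____
step 4: _X_XX____XX_XX__XX___
step 5: __X_XX____XX_XX__XX__
step 6: ___X_XX____XX_XX__XX_
step 7: ____X_XX____XX_XX__XX
step 8: X____X_XX____XX_XX__X
step 9: XX____X_XX____XX_XX__
step 10: _XX____X_XX____XX_XX_
step 11: __XX____X_XX____XX_XX
step 12: X__XX____X_XX____XX_X
step 13: XX__XX____X_XX____XX_

1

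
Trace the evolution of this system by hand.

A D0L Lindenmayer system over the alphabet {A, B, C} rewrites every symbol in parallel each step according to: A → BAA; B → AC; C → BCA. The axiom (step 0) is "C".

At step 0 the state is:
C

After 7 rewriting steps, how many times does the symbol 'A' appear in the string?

706

gen 0: C
gen 1: BCA
gen 2: ACBCABAA
gen 3: BAABCAACBCABAAACBAABAA
gen 4: ACBAABAAACBCABAABAABCAACBCABAAACBAABAABAABCAACBAABAAACBAABAA
gen 5: BAABCAACBAABAAACBAABAABAABCAACBCABAAACBAABAAACBAABAAACBCAB…BAABAAACBCABAABAABCAACBAABAAACBAABAABAABCAACBAABAAACBAABAA  (len 164)
gen 6: ACBAABAAACBCABAABAABCAACBAABAAACBAABAABAABCAACBAABAAACBAAB…BAABAAACBCABAABAABCAACBAABAAACBAABAABAABCAACBAABAAACBAABAA  (len 448)
gen 7: BAABCAACBAABAAACBAABAABAABCAACBCABAAACBAABAAACBAABAAACBCAB…BAABAAACBCABAABAABCAACBAABAAACBAABAABAABCAACBAABAAACBAABAA  (len 1224)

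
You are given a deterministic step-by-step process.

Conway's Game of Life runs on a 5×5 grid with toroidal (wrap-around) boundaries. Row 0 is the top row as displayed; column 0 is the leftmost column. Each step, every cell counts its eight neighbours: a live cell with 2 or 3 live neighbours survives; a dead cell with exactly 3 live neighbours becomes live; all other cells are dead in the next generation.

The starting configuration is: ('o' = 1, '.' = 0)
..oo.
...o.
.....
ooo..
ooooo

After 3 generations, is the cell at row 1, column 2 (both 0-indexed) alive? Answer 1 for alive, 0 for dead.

k=0  ..oo.
...o.
.....
ooo..
ooooo
k=1  o....
..oo.
.oo..
.....
.....
k=2  .....
..oo.
.ooo.
.....
.....
k=3  .....
.o.o.
.o.o.
..o..
.....

0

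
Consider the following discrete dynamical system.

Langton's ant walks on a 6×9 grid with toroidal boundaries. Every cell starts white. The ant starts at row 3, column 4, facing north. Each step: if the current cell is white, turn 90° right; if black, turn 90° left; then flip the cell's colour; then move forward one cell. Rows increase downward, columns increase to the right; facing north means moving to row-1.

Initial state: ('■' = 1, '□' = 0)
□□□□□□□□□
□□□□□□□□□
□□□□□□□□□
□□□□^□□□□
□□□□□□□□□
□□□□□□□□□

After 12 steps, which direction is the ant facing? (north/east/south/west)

[0] □□□□□□□□□
□□□□□□□□□
□□□□□□□□□
□□□□^□□□□
□□□□□□□□□
□□□□□□□□□
[1] □□□□□□□□□
□□□□□□□□□
□□□□□□□□□
□□□□■>□□□
□□□□□□□□□
□□□□□□□□□
[2] □□□□□□□□□
□□□□□□□□□
□□□□□□□□□
□□□□■■□□□
□□□□□v□□□
□□□□□□□□□
[3] □□□□□□□□□
□□□□□□□□□
□□□□□□□□□
□□□□■■□□□
□□□□<■□□□
□□□□□□□□□
[4] □□□□□□□□□
□□□□□□□□□
□□□□□□□□□
□□□□^■□□□
□□□□■■□□□
□□□□□□□□□
[5] □□□□□□□□□
□□□□□□□□□
□□□□□□□□□
□□□<□■□□□
□□□□■■□□□
□□□□□□□□□
[6] □□□□□□□□□
□□□□□□□□□
□□□^□□□□□
□□□■□■□□□
□□□□■■□□□
□□□□□□□□□
[7] □□□□□□□□□
□□□□□□□□□
□□□■>□□□□
□□□■□■□□□
□□□□■■□□□
□□□□□□□□□
[8] □□□□□□□□□
□□□□□□□□□
□□□■■□□□□
□□□■v■□□□
□□□□■■□□□
□□□□□□□□□
[9] □□□□□□□□□
□□□□□□□□□
□□□■■□□□□
□□□<■■□□□
□□□□■■□□□
□□□□□□□□□
[10] □□□□□□□□□
□□□□□□□□□
□□□■■□□□□
□□□□■■□□□
□□□v■■□□□
□□□□□□□□□
[11] □□□□□□□□□
□□□□□□□□□
□□□■■□□□□
□□□□■■□□□
□□<■■■□□□
□□□□□□□□□
[12] □□□□□□□□□
□□□□□□□□□
□□□■■□□□□
□□^□■■□□□
□□■■■■□□□
□□□□□□□□□

north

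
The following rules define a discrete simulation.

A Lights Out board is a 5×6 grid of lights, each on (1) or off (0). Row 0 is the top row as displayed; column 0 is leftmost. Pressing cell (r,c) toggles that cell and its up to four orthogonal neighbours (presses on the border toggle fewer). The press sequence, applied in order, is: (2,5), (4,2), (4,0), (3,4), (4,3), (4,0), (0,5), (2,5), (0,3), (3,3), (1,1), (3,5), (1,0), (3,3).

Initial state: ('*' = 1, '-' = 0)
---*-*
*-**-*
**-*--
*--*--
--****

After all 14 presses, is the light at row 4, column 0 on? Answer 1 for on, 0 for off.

0

t=0: ---*-*
*-**-*
**-*--
*--*--
--****
t=1: ---*-*
*-**--
**-***
*--*-*
--****
t=2: ---*-*
*-**--
**-***
*-**-*
-*--**
t=3: ---*-*
*-**--
**-***
--**-*
*---**
t=4: ---*-*
*-**--
**-*-*
--*-*-
*----*
t=5: ---*-*
*-**--
**-*-*
--***-
*-****
t=6: ---*-*
*-**--
**-*-*
*-***-
-*****
t=7: ---**-
*-**-*
**-*-*
*-***-
-*****
t=8: ---**-
*-**--
**-**-
*-****
-*****
t=9: --*---
*-*---
**-**-
*-****
-*****
t=10: --*---
*-*---
**--*-
*----*
-**-**
t=11: -**---
-*----
*---*-
*----*
-**-**
t=12: -**---
-*----
*---**
*---*-
-**-*-
t=13: ***---
*-----
----**
*---*-
-**-*-
t=14: ***---
*-----
---***
*-**--
-****-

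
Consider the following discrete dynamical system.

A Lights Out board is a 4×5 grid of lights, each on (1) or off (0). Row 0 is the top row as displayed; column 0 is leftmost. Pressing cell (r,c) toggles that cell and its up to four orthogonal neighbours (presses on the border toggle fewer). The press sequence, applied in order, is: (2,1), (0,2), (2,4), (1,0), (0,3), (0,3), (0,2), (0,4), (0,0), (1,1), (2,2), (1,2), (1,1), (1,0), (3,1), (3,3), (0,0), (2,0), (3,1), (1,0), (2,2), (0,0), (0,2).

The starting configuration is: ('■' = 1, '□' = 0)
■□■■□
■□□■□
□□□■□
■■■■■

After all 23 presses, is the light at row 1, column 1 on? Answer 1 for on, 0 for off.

0) ■□■■□
■□□■□
□□□■□
■■■■■
1) ■□■■□
■■□■□
■■■■□
■□■■■
2) ■■□□□
■■■■□
■■■■□
■□■■■
3) ■■□□□
■■■■■
■■■□■
■□■■□
4) □■□□□
□□■■■
□■■□■
■□■■□
5) □■■■■
□□■□■
□■■□■
■□■■□
6) □■□□□
□□■■■
□■■□■
■□■■□
7) □□■■□
□□□■■
□■■□■
■□■■□
8) □□■□■
□□□■□
□■■□■
■□■■□
9) ■■■□■
■□□■□
□■■□■
■□■■□
10) ■□■□■
□■■■□
□□■□■
■□■■□
11) ■□■□■
□■□■□
□■□■■
■□□■□
12) ■□□□■
□□■□□
□■■■■
■□□■□
13) ■■□□■
■■□□□
□□■■■
■□□■□
14) □■□□■
□□□□□
■□■■■
■□□■□
15) □■□□■
□□□□□
■■■■■
□■■■□
16) □■□□■
□□□□□
■■■□■
□■□□■
17) ■□□□■
■□□□□
■■■□■
□■□□■
18) ■□□□■
□□□□□
□□■□■
■■□□■
19) ■□□□■
□□□□□
□■■□■
□□■□■
20) □□□□■
■■□□□
■■■□■
□□■□■
21) □□□□■
■■■□□
■□□■■
□□□□■
22) ■■□□■
□■■□□
■□□■■
□□□□■
23) ■□■■■
□■□□□
■□□■■
□□□□■

1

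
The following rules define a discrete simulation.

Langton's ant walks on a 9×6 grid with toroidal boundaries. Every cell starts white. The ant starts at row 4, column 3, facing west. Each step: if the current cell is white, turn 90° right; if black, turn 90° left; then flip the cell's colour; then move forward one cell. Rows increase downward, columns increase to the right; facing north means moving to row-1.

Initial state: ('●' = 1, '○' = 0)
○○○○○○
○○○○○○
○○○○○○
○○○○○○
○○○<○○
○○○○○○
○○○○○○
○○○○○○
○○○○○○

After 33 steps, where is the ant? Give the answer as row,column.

step 0: ○○○○○○
○○○○○○
○○○○○○
○○○○○○
○○○<○○
○○○○○○
○○○○○○
○○○○○○
○○○○○○
step 1: ○○○○○○
○○○○○○
○○○○○○
○○○^○○
○○○●○○
○○○○○○
○○○○○○
○○○○○○
○○○○○○
step 2: ○○○○○○
○○○○○○
○○○○○○
○○○●>○
○○○●○○
○○○○○○
○○○○○○
○○○○○○
○○○○○○
step 3: ○○○○○○
○○○○○○
○○○○○○
○○○●●○
○○○●v○
○○○○○○
○○○○○○
○○○○○○
○○○○○○
step 4: ○○○○○○
○○○○○○
○○○○○○
○○○●●○
○○○<●○
○○○○○○
○○○○○○
○○○○○○
○○○○○○
step 5: ○○○○○○
○○○○○○
○○○○○○
○○○●●○
○○○○●○
○○○v○○
○○○○○○
○○○○○○
○○○○○○
step 6: ○○○○○○
○○○○○○
○○○○○○
○○○●●○
○○○○●○
○○<●○○
○○○○○○
○○○○○○
○○○○○○
step 7: ○○○○○○
○○○○○○
○○○○○○
○○○●●○
○○^○●○
○○●●○○
○○○○○○
○○○○○○
○○○○○○
step 8: ○○○○○○
○○○○○○
○○○○○○
○○○●●○
○○●>●○
○○●●○○
○○○○○○
○○○○○○
○○○○○○
step 9: ○○○○○○
○○○○○○
○○○○○○
○○○●●○
○○●●●○
○○●v○○
○○○○○○
○○○○○○
○○○○○○
step 10: ○○○○○○
○○○○○○
○○○○○○
○○○●●○
○○●●●○
○○●○>○
○○○○○○
○○○○○○
○○○○○○
step 11: ○○○○○○
○○○○○○
○○○○○○
○○○●●○
○○●●●○
○○●○●○
○○○○v○
○○○○○○
○○○○○○
step 12: ○○○○○○
○○○○○○
○○○○○○
○○○●●○
○○●●●○
○○●○●○
○○○<●○
○○○○○○
○○○○○○
step 13: ○○○○○○
○○○○○○
○○○○○○
○○○●●○
○○●●●○
○○●^●○
○○○●●○
○○○○○○
○○○○○○
step 14: ○○○○○○
○○○○○○
○○○○○○
○○○●●○
○○●●●○
○○●●>○
○○○●●○
○○○○○○
○○○○○○
step 15: ○○○○○○
○○○○○○
○○○○○○
○○○●●○
○○●●^○
○○●●○○
○○○●●○
○○○○○○
○○○○○○
step 16: ○○○○○○
○○○○○○
○○○○○○
○○○●●○
○○●<○○
○○●●○○
○○○●●○
○○○○○○
○○○○○○
step 17: ○○○○○○
○○○○○○
○○○○○○
○○○●●○
○○●○○○
○○●v○○
○○○●●○
○○○○○○
○○○○○○
step 18: ○○○○○○
○○○○○○
○○○○○○
○○○●●○
○○●○○○
○○●○>○
○○○●●○
○○○○○○
○○○○○○
step 19: ○○○○○○
○○○○○○
○○○○○○
○○○●●○
○○●○○○
○○●○●○
○○○●v○
○○○○○○
○○○○○○
step 20: ○○○○○○
○○○○○○
○○○○○○
○○○●●○
○○●○○○
○○●○●○
○○○●○>
○○○○○○
○○○○○○
step 21: ○○○○○○
○○○○○○
○○○○○○
○○○●●○
○○●○○○
○○●○●○
○○○●○●
○○○○○v
○○○○○○
step 22: ○○○○○○
○○○○○○
○○○○○○
○○○●●○
○○●○○○
○○●○●○
○○○●○●
○○○○<●
○○○○○○
step 23: ○○○○○○
○○○○○○
○○○○○○
○○○●●○
○○●○○○
○○●○●○
○○○●^●
○○○○●●
○○○○○○
step 24: ○○○○○○
○○○○○○
○○○○○○
○○○●●○
○○●○○○
○○●○●○
○○○●●>
○○○○●●
○○○○○○
step 25: ○○○○○○
○○○○○○
○○○○○○
○○○●●○
○○●○○○
○○●○●^
○○○●●○
○○○○●●
○○○○○○
step 26: ○○○○○○
○○○○○○
○○○○○○
○○○●●○
○○●○○○
>○●○●●
○○○●●○
○○○○●●
○○○○○○
step 27: ○○○○○○
○○○○○○
○○○○○○
○○○●●○
○○●○○○
●○●○●●
v○○●●○
○○○○●●
○○○○○○
step 28: ○○○○○○
○○○○○○
○○○○○○
○○○●●○
○○●○○○
●○●○●●
●○○●●<
○○○○●●
○○○○○○
step 29: ○○○○○○
○○○○○○
○○○○○○
○○○●●○
○○●○○○
●○●○●^
●○○●●●
○○○○●●
○○○○○○
step 30: ○○○○○○
○○○○○○
○○○○○○
○○○●●○
○○●○○○
●○●○<○
●○○●●●
○○○○●●
○○○○○○
step 31: ○○○○○○
○○○○○○
○○○○○○
○○○●●○
○○●○○○
●○●○○○
●○○●v●
○○○○●●
○○○○○○
step 32: ○○○○○○
○○○○○○
○○○○○○
○○○●●○
○○●○○○
●○●○○○
●○○●○>
○○○○●●
○○○○○○
step 33: ○○○○○○
○○○○○○
○○○○○○
○○○●●○
○○●○○○
●○●○○^
●○○●○○
○○○○●●
○○○○○○

5,5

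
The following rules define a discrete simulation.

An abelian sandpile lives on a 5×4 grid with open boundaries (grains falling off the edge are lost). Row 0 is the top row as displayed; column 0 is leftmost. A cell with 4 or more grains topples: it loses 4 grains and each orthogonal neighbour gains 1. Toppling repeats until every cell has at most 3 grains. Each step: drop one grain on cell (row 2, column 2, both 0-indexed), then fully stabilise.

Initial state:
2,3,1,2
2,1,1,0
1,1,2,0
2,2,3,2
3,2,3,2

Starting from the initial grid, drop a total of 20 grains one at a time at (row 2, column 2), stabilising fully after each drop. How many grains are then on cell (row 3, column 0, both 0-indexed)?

gen 0: 2,3,1,2
2,1,1,0
1,1,2,0
2,2,3,2
3,2,3,2
gen 1: 2,3,1,2
2,1,1,0
1,1,3,0
2,2,3,2
3,2,3,2
gen 2: 2,3,1,2
2,1,2,0
1,2,1,1
2,3,1,3
3,3,0,3
gen 3: 2,3,1,2
2,1,2,0
1,2,2,1
2,3,1,3
3,3,0,3
gen 4: 2,3,1,2
2,1,2,0
1,2,3,1
2,3,1,3
3,3,0,3
gen 5: 2,3,1,2
2,1,3,0
1,3,0,2
2,3,2,3
3,3,0,3
gen 6: 2,3,1,2
2,1,3,0
1,3,1,2
2,3,2,3
3,3,0,3
gen 7: 2,3,1,2
2,1,3,0
1,3,2,2
2,3,2,3
3,3,0,3
gen 8: 2,3,1,2
2,1,3,0
1,3,3,2
2,3,2,3
3,3,0,3
gen 9: 2,3,2,2
2,3,1,2
3,2,0,1
0,3,2,2
1,1,3,0
gen 10: 2,3,2,2
2,3,1,2
3,2,1,1
0,3,2,2
1,1,3,0
gen 11: 2,3,2,2
2,3,1,2
3,2,2,1
0,3,2,2
1,1,3,0
gen 12: 2,3,2,2
2,3,1,2
3,2,3,1
0,3,2,2
1,1,3,0
gen 13: 2,3,2,2
2,3,2,2
3,3,0,2
0,3,3,2
1,1,3,0
gen 14: 2,3,2,2
2,3,2,2
3,3,1,2
0,3,3,2
1,1,3,0
gen 15: 2,3,2,2
2,3,2,2
3,3,2,2
0,3,3,2
1,1,3,0
gen 16: 2,3,2,2
2,3,2,2
3,3,3,2
0,3,3,2
1,1,3,0
gen 17: 0,2,0,3
1,3,1,3
1,3,3,3
2,1,2,3
1,3,0,1
gen 18: 0,3,2,0
2,1,1,2
2,2,0,3
2,3,1,1
1,3,1,2
gen 19: 0,3,2,0
2,1,1,2
2,2,1,3
2,3,1,1
1,3,1,2
gen 20: 0,3,2,0
2,1,1,2
2,2,2,3
2,3,1,1
1,3,1,2

2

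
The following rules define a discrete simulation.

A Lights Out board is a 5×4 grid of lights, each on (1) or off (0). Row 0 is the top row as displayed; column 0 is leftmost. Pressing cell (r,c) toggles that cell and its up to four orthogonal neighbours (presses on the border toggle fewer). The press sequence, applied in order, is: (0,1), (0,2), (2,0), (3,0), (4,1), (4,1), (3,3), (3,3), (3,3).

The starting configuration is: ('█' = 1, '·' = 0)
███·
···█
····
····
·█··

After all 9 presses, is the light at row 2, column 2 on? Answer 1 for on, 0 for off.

0

0) ███·
···█
····
····
·█··
1) ····
·█·█
····
····
·█··
2) ·███
·███
····
····
·█··
3) ·███
████
██··
█···
·█··
4) ·███
████
·█··
·█··
██··
5) ·███
████
·█··
····
··█·
6) ·███
████
·█··
·█··
██··
7) ·███
████
·█·█
·███
██·█
8) ·███
████
·█··
·█··
██··
9) ·███
████
·█·█
·███
██·█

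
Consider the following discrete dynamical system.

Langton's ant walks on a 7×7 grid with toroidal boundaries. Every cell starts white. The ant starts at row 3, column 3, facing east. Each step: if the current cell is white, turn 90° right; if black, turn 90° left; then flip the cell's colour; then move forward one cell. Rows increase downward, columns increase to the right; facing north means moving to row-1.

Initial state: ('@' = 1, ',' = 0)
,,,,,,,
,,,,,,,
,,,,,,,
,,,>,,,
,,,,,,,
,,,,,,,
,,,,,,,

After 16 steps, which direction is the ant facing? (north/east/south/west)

0) ,,,,,,,
,,,,,,,
,,,,,,,
,,,>,,,
,,,,,,,
,,,,,,,
,,,,,,,
1) ,,,,,,,
,,,,,,,
,,,,,,,
,,,@,,,
,,,v,,,
,,,,,,,
,,,,,,,
2) ,,,,,,,
,,,,,,,
,,,,,,,
,,,@,,,
,,<@,,,
,,,,,,,
,,,,,,,
3) ,,,,,,,
,,,,,,,
,,,,,,,
,,^@,,,
,,@@,,,
,,,,,,,
,,,,,,,
4) ,,,,,,,
,,,,,,,
,,,,,,,
,,@>,,,
,,@@,,,
,,,,,,,
,,,,,,,
5) ,,,,,,,
,,,,,,,
,,,^,,,
,,@,,,,
,,@@,,,
,,,,,,,
,,,,,,,
6) ,,,,,,,
,,,,,,,
,,,@>,,
,,@,,,,
,,@@,,,
,,,,,,,
,,,,,,,
7) ,,,,,,,
,,,,,,,
,,,@@,,
,,@,v,,
,,@@,,,
,,,,,,,
,,,,,,,
8) ,,,,,,,
,,,,,,,
,,,@@,,
,,@<@,,
,,@@,,,
,,,,,,,
,,,,,,,
9) ,,,,,,,
,,,,,,,
,,,^@,,
,,@@@,,
,,@@,,,
,,,,,,,
,,,,,,,
10) ,,,,,,,
,,,,,,,
,,<,@,,
,,@@@,,
,,@@,,,
,,,,,,,
,,,,,,,
11) ,,,,,,,
,,^,,,,
,,@,@,,
,,@@@,,
,,@@,,,
,,,,,,,
,,,,,,,
12) ,,,,,,,
,,@>,,,
,,@,@,,
,,@@@,,
,,@@,,,
,,,,,,,
,,,,,,,
13) ,,,,,,,
,,@@,,,
,,@v@,,
,,@@@,,
,,@@,,,
,,,,,,,
,,,,,,,
14) ,,,,,,,
,,@@,,,
,,<@@,,
,,@@@,,
,,@@,,,
,,,,,,,
,,,,,,,
15) ,,,,,,,
,,@@,,,
,,,@@,,
,,v@@,,
,,@@,,,
,,,,,,,
,,,,,,,
16) ,,,,,,,
,,@@,,,
,,,@@,,
,,,>@,,
,,@@,,,
,,,,,,,
,,,,,,,

east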